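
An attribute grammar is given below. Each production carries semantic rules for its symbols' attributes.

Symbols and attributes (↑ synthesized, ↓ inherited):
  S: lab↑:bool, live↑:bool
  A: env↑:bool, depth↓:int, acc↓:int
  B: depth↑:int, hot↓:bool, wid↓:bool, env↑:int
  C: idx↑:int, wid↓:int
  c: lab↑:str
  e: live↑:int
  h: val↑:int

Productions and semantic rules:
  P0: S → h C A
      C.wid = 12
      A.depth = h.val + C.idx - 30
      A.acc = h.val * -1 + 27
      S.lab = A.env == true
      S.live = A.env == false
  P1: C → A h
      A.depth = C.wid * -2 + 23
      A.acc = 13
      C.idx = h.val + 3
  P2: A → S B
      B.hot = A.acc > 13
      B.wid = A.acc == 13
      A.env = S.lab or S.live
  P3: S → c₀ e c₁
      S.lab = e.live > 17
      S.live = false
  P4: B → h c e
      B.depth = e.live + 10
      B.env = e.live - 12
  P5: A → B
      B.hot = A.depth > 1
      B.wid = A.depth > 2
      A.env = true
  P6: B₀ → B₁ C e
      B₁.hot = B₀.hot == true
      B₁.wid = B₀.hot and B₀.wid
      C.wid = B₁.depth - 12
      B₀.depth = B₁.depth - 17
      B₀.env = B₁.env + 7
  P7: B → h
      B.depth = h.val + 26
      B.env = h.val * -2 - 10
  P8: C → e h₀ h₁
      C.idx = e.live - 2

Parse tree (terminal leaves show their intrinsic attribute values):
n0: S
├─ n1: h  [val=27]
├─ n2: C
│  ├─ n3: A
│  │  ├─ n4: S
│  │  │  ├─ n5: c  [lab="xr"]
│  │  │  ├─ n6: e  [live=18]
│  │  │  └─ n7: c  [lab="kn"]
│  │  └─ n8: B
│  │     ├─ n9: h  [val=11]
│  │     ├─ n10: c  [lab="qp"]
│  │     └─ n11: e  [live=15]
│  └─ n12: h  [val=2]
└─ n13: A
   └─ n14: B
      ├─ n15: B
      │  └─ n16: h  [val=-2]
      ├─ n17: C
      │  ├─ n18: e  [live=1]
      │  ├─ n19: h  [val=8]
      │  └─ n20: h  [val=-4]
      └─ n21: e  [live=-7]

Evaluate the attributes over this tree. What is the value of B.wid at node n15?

1. n1.val = 27  [terminal]
2. n2.wid = 12  [12]
3. n3.depth = -1  [C.wid * -2 + 23]
4. n3.acc = 13  [13]
5. n5.lab = "xr"  [terminal]
6. n6.live = 18  [terminal]
7. n7.lab = "kn"  [terminal]
8. n4.lab = true  [e.live > 17]
9. n4.live = false  [false]
10. n8.hot = false  [A.acc > 13]
11. n8.wid = true  [A.acc == 13]
12. n9.val = 11  [terminal]
13. n10.lab = "qp"  [terminal]
14. n11.live = 15  [terminal]
15. n8.depth = 25  [e.live + 10]
16. n8.env = 3  [e.live - 12]
17. n3.env = true  [S.lab or S.live]
18. n12.val = 2  [terminal]
19. n2.idx = 5  [h.val + 3]
20. n13.depth = 2  [h.val + C.idx - 30]
21. n13.acc = 0  [h.val * -1 + 27]
22. n14.hot = true  [A.depth > 1]
23. n14.wid = false  [A.depth > 2]
24. n15.hot = true  [B₀.hot == true]
25. n15.wid = false  [B₀.hot and B₀.wid]
26. n16.val = -2  [terminal]
27. n15.depth = 24  [h.val + 26]
28. n15.env = -6  [h.val * -2 - 10]
29. n17.wid = 12  [B₁.depth - 12]
30. n18.live = 1  [terminal]
31. n19.val = 8  [terminal]
32. n20.val = -4  [terminal]
33. n17.idx = -1  [e.live - 2]
34. n21.live = -7  [terminal]
35. n14.depth = 7  [B₁.depth - 17]
36. n14.env = 1  [B₁.env + 7]
37. n13.env = true  [true]
38. n0.lab = true  [A.env == true]
39. n0.live = false  [A.env == false]

false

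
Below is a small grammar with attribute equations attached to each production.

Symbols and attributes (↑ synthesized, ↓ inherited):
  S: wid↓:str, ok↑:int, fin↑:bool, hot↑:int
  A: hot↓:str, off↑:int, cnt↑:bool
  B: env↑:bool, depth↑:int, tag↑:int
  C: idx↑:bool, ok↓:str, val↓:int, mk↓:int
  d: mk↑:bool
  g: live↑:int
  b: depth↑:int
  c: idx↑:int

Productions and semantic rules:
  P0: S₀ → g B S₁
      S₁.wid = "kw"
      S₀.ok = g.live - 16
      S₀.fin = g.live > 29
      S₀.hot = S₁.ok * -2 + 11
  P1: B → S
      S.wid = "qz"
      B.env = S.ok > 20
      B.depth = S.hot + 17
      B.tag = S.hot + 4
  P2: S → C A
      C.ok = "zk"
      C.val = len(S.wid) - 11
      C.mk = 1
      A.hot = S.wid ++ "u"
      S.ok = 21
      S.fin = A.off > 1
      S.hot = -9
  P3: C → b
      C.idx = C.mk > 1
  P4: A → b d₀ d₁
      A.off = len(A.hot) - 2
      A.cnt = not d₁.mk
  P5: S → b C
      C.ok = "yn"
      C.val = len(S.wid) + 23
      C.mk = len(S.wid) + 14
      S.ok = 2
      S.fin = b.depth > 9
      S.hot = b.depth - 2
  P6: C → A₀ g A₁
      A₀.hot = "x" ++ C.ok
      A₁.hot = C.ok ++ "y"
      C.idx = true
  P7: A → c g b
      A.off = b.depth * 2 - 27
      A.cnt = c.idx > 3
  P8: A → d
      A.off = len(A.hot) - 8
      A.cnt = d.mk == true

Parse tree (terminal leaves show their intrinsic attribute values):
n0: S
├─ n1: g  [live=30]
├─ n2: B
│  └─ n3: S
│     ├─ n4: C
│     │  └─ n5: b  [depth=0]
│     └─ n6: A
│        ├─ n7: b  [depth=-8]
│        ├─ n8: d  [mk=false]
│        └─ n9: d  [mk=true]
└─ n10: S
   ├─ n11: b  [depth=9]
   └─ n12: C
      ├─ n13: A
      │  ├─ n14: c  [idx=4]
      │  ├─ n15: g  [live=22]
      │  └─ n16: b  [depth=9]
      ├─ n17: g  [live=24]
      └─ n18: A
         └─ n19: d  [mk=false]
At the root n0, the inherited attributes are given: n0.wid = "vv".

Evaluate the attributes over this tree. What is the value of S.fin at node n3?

false

1. n0.wid = "vv"  [given at root]
2. n1.live = 30  [terminal]
3. n3.wid = "qz"  ["qz"]
4. n4.ok = "zk"  ["zk"]
5. n4.val = -9  [len(S.wid) - 11]
6. n4.mk = 1  [1]
7. n5.depth = 0  [terminal]
8. n4.idx = false  [C.mk > 1]
9. n6.hot = "qzu"  [S.wid ++ "u"]
10. n7.depth = -8  [terminal]
11. n8.mk = false  [terminal]
12. n9.mk = true  [terminal]
13. n6.off = 1  [len(A.hot) - 2]
14. n6.cnt = false  [not d₁.mk]
15. n3.ok = 21  [21]
16. n3.fin = false  [A.off > 1]
17. n3.hot = -9  [-9]
18. n2.env = true  [S.ok > 20]
19. n2.depth = 8  [S.hot + 17]
20. n2.tag = -5  [S.hot + 4]
21. n10.wid = "kw"  ["kw"]
22. n11.depth = 9  [terminal]
23. n12.ok = "yn"  ["yn"]
24. n12.val = 25  [len(S.wid) + 23]
25. n12.mk = 16  [len(S.wid) + 14]
26. n13.hot = "xyn"  ["x" ++ C.ok]
27. n14.idx = 4  [terminal]
28. n15.live = 22  [terminal]
29. n16.depth = 9  [terminal]
30. n13.off = -9  [b.depth * 2 - 27]
31. n13.cnt = true  [c.idx > 3]
32. n17.live = 24  [terminal]
33. n18.hot = "yny"  [C.ok ++ "y"]
34. n19.mk = false  [terminal]
35. n18.off = -5  [len(A.hot) - 8]
36. n18.cnt = false  [d.mk == true]
37. n12.idx = true  [true]
38. n10.ok = 2  [2]
39. n10.fin = false  [b.depth > 9]
40. n10.hot = 7  [b.depth - 2]
41. n0.ok = 14  [g.live - 16]
42. n0.fin = true  [g.live > 29]
43. n0.hot = 7  [S₁.ok * -2 + 11]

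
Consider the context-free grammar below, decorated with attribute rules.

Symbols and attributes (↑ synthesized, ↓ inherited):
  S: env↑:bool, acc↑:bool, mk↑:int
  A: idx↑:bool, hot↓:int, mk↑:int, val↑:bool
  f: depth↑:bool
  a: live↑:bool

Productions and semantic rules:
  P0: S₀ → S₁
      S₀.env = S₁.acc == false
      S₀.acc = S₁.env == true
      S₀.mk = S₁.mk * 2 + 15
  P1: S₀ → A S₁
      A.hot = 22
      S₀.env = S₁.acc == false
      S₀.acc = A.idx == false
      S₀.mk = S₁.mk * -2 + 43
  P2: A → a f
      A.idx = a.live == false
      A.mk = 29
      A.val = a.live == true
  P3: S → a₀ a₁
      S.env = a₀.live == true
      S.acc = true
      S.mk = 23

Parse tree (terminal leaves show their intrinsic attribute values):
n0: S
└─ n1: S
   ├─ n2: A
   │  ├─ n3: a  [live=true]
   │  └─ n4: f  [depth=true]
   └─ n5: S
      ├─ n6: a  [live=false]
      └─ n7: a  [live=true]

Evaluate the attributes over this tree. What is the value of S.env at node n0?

1. n2.hot = 22  [22]
2. n3.live = true  [terminal]
3. n4.depth = true  [terminal]
4. n2.idx = false  [a.live == false]
5. n2.mk = 29  [29]
6. n2.val = true  [a.live == true]
7. n6.live = false  [terminal]
8. n7.live = true  [terminal]
9. n5.env = false  [a₀.live == true]
10. n5.acc = true  [true]
11. n5.mk = 23  [23]
12. n1.env = false  [S₁.acc == false]
13. n1.acc = true  [A.idx == false]
14. n1.mk = -3  [S₁.mk * -2 + 43]
15. n0.env = false  [S₁.acc == false]
16. n0.acc = false  [S₁.env == true]
17. n0.mk = 9  [S₁.mk * 2 + 15]

false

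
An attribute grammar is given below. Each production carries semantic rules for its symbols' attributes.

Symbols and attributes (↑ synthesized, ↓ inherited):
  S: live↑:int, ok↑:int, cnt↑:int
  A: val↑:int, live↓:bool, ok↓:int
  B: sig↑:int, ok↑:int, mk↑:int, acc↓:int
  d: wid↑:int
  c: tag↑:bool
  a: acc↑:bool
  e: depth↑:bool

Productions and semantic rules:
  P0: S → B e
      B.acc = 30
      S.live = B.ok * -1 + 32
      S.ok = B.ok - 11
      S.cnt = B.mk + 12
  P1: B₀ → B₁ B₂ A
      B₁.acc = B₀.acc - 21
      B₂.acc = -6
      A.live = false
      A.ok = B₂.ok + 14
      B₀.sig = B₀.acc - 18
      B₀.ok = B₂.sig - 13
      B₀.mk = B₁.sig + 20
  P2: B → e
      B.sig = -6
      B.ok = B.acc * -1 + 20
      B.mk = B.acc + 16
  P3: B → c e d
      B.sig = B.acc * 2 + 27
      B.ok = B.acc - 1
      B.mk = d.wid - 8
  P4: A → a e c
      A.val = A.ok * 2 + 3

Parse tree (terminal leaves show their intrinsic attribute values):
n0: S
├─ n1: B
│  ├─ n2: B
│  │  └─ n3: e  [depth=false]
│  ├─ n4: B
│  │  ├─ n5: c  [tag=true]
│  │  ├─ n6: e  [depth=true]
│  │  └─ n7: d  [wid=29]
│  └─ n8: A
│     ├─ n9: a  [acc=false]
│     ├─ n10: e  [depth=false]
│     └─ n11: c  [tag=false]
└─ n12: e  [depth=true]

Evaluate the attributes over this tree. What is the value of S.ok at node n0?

1. n1.acc = 30  [30]
2. n2.acc = 9  [B₀.acc - 21]
3. n3.depth = false  [terminal]
4. n2.sig = -6  [-6]
5. n2.ok = 11  [B.acc * -1 + 20]
6. n2.mk = 25  [B.acc + 16]
7. n4.acc = -6  [-6]
8. n5.tag = true  [terminal]
9. n6.depth = true  [terminal]
10. n7.wid = 29  [terminal]
11. n4.sig = 15  [B.acc * 2 + 27]
12. n4.ok = -7  [B.acc - 1]
13. n4.mk = 21  [d.wid - 8]
14. n8.live = false  [false]
15. n8.ok = 7  [B₂.ok + 14]
16. n9.acc = false  [terminal]
17. n10.depth = false  [terminal]
18. n11.tag = false  [terminal]
19. n8.val = 17  [A.ok * 2 + 3]
20. n1.sig = 12  [B₀.acc - 18]
21. n1.ok = 2  [B₂.sig - 13]
22. n1.mk = 14  [B₁.sig + 20]
23. n12.depth = true  [terminal]
24. n0.live = 30  [B.ok * -1 + 32]
25. n0.ok = -9  [B.ok - 11]
26. n0.cnt = 26  [B.mk + 12]

-9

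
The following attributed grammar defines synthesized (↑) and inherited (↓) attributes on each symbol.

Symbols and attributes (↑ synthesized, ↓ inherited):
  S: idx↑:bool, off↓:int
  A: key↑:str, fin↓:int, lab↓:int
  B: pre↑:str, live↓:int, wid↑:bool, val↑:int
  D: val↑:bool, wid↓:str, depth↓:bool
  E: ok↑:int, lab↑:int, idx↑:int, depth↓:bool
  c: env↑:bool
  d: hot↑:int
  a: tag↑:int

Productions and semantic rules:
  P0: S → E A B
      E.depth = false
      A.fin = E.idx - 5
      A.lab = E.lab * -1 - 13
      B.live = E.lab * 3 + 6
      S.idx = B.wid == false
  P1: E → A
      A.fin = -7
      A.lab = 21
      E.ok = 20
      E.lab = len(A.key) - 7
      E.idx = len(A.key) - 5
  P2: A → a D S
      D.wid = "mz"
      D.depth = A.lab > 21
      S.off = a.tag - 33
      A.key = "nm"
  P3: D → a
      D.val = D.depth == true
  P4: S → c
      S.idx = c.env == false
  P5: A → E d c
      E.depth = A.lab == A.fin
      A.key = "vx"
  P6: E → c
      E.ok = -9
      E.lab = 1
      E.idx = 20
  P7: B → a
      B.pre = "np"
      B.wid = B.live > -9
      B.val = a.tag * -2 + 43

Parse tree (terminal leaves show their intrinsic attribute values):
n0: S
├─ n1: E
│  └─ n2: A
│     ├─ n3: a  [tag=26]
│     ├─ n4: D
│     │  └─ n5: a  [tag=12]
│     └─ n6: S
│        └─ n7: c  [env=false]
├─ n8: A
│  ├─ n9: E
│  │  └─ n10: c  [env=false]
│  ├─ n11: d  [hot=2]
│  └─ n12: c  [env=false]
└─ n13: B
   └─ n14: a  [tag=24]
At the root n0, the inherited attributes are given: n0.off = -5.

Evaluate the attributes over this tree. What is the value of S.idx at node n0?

1. n0.off = -5  [given at root]
2. n1.depth = false  [false]
3. n2.fin = -7  [-7]
4. n2.lab = 21  [21]
5. n3.tag = 26  [terminal]
6. n4.wid = "mz"  ["mz"]
7. n4.depth = false  [A.lab > 21]
8. n5.tag = 12  [terminal]
9. n4.val = false  [D.depth == true]
10. n6.off = -7  [a.tag - 33]
11. n7.env = false  [terminal]
12. n6.idx = true  [c.env == false]
13. n2.key = "nm"  ["nm"]
14. n1.ok = 20  [20]
15. n1.lab = -5  [len(A.key) - 7]
16. n1.idx = -3  [len(A.key) - 5]
17. n8.fin = -8  [E.idx - 5]
18. n8.lab = -8  [E.lab * -1 - 13]
19. n9.depth = true  [A.lab == A.fin]
20. n10.env = false  [terminal]
21. n9.ok = -9  [-9]
22. n9.lab = 1  [1]
23. n9.idx = 20  [20]
24. n11.hot = 2  [terminal]
25. n12.env = false  [terminal]
26. n8.key = "vx"  ["vx"]
27. n13.live = -9  [E.lab * 3 + 6]
28. n14.tag = 24  [terminal]
29. n13.pre = "np"  ["np"]
30. n13.wid = false  [B.live > -9]
31. n13.val = -5  [a.tag * -2 + 43]
32. n0.idx = true  [B.wid == false]

true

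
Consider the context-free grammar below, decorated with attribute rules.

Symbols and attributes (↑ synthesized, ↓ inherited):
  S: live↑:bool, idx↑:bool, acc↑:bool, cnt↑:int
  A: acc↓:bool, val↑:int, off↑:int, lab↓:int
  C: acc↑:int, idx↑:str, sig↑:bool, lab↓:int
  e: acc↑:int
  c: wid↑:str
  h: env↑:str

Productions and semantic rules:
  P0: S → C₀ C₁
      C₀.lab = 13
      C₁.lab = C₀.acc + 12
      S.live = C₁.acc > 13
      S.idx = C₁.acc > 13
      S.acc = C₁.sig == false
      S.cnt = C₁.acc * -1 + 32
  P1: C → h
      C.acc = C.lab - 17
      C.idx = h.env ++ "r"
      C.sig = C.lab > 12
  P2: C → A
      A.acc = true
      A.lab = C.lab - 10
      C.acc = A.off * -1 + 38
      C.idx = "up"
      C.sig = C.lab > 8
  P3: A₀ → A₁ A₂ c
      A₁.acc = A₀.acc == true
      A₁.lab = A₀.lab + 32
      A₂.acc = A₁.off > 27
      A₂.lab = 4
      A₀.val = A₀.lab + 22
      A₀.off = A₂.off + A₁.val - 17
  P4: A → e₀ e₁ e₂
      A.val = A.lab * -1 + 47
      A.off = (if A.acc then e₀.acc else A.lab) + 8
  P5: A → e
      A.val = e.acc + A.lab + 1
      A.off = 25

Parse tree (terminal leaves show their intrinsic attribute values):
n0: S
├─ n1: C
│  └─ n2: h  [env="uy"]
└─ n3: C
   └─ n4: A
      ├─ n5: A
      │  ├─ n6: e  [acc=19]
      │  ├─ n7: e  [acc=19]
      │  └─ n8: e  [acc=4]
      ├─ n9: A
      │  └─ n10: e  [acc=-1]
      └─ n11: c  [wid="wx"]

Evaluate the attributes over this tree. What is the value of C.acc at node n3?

1. n1.lab = 13  [13]
2. n2.env = "uy"  [terminal]
3. n1.acc = -4  [C.lab - 17]
4. n1.idx = "uyr"  [h.env ++ "r"]
5. n1.sig = true  [C.lab > 12]
6. n3.lab = 8  [C₀.acc + 12]
7. n4.acc = true  [true]
8. n4.lab = -2  [C.lab - 10]
9. n5.acc = true  [A₀.acc == true]
10. n5.lab = 30  [A₀.lab + 32]
11. n6.acc = 19  [terminal]
12. n7.acc = 19  [terminal]
13. n8.acc = 4  [terminal]
14. n5.val = 17  [A.lab * -1 + 47]
15. n5.off = 27  [(if A.acc then e₀.acc else A.lab) + 8]
16. n9.acc = false  [A₁.off > 27]
17. n9.lab = 4  [4]
18. n10.acc = -1  [terminal]
19. n9.val = 4  [e.acc + A.lab + 1]
20. n9.off = 25  [25]
21. n11.wid = "wx"  [terminal]
22. n4.val = 20  [A₀.lab + 22]
23. n4.off = 25  [A₂.off + A₁.val - 17]
24. n3.acc = 13  [A.off * -1 + 38]
25. n3.idx = "up"  ["up"]
26. n3.sig = false  [C.lab > 8]
27. n0.live = false  [C₁.acc > 13]
28. n0.idx = false  [C₁.acc > 13]
29. n0.acc = true  [C₁.sig == false]
30. n0.cnt = 19  [C₁.acc * -1 + 32]

13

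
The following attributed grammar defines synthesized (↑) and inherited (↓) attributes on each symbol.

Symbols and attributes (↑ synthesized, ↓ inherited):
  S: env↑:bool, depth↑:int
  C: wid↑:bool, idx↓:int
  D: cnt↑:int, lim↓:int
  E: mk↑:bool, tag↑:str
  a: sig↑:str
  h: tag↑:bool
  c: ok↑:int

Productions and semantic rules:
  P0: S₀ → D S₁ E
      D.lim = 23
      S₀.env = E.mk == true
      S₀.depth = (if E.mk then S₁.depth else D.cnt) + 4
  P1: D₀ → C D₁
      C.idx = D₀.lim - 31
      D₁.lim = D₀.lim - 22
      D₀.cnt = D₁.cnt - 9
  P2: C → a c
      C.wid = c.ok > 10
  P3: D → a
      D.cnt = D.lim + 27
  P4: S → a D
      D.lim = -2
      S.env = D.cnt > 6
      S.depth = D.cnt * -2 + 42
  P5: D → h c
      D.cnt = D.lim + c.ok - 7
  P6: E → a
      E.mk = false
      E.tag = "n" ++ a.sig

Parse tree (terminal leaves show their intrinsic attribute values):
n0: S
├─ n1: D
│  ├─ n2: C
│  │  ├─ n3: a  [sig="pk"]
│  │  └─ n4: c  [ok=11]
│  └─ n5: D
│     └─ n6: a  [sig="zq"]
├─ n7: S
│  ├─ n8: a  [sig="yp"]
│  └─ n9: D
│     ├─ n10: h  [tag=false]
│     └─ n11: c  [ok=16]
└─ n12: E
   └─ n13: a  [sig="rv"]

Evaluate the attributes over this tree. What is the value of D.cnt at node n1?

1. n1.lim = 23  [23]
2. n2.idx = -8  [D₀.lim - 31]
3. n3.sig = "pk"  [terminal]
4. n4.ok = 11  [terminal]
5. n2.wid = true  [c.ok > 10]
6. n5.lim = 1  [D₀.lim - 22]
7. n6.sig = "zq"  [terminal]
8. n5.cnt = 28  [D.lim + 27]
9. n1.cnt = 19  [D₁.cnt - 9]
10. n8.sig = "yp"  [terminal]
11. n9.lim = -2  [-2]
12. n10.tag = false  [terminal]
13. n11.ok = 16  [terminal]
14. n9.cnt = 7  [D.lim + c.ok - 7]
15. n7.env = true  [D.cnt > 6]
16. n7.depth = 28  [D.cnt * -2 + 42]
17. n13.sig = "rv"  [terminal]
18. n12.mk = false  [false]
19. n12.tag = "nrv"  ["n" ++ a.sig]
20. n0.env = false  [E.mk == true]
21. n0.depth = 23  [(if E.mk then S₁.depth else D.cnt) + 4]

19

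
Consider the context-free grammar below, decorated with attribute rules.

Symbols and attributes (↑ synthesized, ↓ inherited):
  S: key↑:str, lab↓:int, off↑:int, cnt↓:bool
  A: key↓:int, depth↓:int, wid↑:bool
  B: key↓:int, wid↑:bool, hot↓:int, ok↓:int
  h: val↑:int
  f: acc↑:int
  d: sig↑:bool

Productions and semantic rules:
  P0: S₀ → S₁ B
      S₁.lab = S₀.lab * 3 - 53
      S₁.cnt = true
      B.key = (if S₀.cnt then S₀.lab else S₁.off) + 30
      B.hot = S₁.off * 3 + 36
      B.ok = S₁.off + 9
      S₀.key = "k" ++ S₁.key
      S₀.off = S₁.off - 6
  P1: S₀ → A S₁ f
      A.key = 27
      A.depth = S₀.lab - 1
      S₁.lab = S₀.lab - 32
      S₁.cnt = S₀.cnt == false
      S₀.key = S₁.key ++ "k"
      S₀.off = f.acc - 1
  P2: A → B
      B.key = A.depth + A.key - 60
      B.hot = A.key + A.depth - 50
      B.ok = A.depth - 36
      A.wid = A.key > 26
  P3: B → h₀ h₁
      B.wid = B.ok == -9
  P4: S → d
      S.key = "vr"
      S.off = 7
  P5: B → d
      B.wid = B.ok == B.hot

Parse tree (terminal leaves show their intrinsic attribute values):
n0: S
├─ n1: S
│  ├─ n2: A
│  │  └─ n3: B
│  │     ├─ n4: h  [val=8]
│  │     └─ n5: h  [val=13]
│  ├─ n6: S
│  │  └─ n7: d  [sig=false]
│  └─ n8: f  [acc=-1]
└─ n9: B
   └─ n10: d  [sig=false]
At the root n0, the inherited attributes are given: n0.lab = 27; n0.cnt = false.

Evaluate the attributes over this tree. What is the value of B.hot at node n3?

1. n0.lab = 27  [given at root]
2. n0.cnt = false  [given at root]
3. n1.lab = 28  [S₀.lab * 3 - 53]
4. n1.cnt = true  [true]
5. n2.key = 27  [27]
6. n2.depth = 27  [S₀.lab - 1]
7. n3.key = -6  [A.depth + A.key - 60]
8. n3.hot = 4  [A.key + A.depth - 50]
9. n3.ok = -9  [A.depth - 36]
10. n4.val = 8  [terminal]
11. n5.val = 13  [terminal]
12. n3.wid = true  [B.ok == -9]
13. n2.wid = true  [A.key > 26]
14. n6.lab = -4  [S₀.lab - 32]
15. n6.cnt = false  [S₀.cnt == false]
16. n7.sig = false  [terminal]
17. n6.key = "vr"  ["vr"]
18. n6.off = 7  [7]
19. n8.acc = -1  [terminal]
20. n1.key = "vrk"  [S₁.key ++ "k"]
21. n1.off = -2  [f.acc - 1]
22. n9.key = 28  [(if S₀.cnt then S₀.lab else S₁.off) + 30]
23. n9.hot = 30  [S₁.off * 3 + 36]
24. n9.ok = 7  [S₁.off + 9]
25. n10.sig = false  [terminal]
26. n9.wid = false  [B.ok == B.hot]
27. n0.key = "kvrk"  ["k" ++ S₁.key]
28. n0.off = -8  [S₁.off - 6]

4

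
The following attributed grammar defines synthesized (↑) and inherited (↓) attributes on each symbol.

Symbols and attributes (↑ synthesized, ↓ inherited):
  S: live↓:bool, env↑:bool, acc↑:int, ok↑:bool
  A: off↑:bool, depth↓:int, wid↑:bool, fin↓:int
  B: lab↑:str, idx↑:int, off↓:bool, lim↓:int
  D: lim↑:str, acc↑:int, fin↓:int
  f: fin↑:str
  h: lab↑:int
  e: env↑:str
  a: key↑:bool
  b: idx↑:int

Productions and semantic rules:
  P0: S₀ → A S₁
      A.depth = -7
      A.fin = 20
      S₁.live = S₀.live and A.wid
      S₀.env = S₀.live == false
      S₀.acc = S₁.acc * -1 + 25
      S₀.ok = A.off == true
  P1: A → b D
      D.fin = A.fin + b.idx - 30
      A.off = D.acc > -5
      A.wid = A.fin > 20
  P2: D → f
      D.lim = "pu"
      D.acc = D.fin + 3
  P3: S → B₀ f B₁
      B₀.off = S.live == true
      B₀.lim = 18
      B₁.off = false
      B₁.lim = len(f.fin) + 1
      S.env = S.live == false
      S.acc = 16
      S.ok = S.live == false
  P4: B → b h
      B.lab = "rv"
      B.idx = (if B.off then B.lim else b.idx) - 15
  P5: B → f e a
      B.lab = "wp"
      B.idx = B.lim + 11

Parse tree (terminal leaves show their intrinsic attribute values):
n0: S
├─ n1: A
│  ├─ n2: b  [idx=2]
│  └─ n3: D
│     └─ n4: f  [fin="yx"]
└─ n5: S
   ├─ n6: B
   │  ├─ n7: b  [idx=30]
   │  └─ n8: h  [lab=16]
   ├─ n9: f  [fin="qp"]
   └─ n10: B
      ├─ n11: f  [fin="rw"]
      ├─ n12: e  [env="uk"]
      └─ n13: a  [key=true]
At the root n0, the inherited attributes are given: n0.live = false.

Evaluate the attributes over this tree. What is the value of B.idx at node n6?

15

1. n0.live = false  [given at root]
2. n1.depth = -7  [-7]
3. n1.fin = 20  [20]
4. n2.idx = 2  [terminal]
5. n3.fin = -8  [A.fin + b.idx - 30]
6. n4.fin = "yx"  [terminal]
7. n3.lim = "pu"  ["pu"]
8. n3.acc = -5  [D.fin + 3]
9. n1.off = false  [D.acc > -5]
10. n1.wid = false  [A.fin > 20]
11. n5.live = false  [S₀.live and A.wid]
12. n6.off = false  [S.live == true]
13. n6.lim = 18  [18]
14. n7.idx = 30  [terminal]
15. n8.lab = 16  [terminal]
16. n6.lab = "rv"  ["rv"]
17. n6.idx = 15  [(if B.off then B.lim else b.idx) - 15]
18. n9.fin = "qp"  [terminal]
19. n10.off = false  [false]
20. n10.lim = 3  [len(f.fin) + 1]
21. n11.fin = "rw"  [terminal]
22. n12.env = "uk"  [terminal]
23. n13.key = true  [terminal]
24. n10.lab = "wp"  ["wp"]
25. n10.idx = 14  [B.lim + 11]
26. n5.env = true  [S.live == false]
27. n5.acc = 16  [16]
28. n5.ok = true  [S.live == false]
29. n0.env = true  [S₀.live == false]
30. n0.acc = 9  [S₁.acc * -1 + 25]
31. n0.ok = false  [A.off == true]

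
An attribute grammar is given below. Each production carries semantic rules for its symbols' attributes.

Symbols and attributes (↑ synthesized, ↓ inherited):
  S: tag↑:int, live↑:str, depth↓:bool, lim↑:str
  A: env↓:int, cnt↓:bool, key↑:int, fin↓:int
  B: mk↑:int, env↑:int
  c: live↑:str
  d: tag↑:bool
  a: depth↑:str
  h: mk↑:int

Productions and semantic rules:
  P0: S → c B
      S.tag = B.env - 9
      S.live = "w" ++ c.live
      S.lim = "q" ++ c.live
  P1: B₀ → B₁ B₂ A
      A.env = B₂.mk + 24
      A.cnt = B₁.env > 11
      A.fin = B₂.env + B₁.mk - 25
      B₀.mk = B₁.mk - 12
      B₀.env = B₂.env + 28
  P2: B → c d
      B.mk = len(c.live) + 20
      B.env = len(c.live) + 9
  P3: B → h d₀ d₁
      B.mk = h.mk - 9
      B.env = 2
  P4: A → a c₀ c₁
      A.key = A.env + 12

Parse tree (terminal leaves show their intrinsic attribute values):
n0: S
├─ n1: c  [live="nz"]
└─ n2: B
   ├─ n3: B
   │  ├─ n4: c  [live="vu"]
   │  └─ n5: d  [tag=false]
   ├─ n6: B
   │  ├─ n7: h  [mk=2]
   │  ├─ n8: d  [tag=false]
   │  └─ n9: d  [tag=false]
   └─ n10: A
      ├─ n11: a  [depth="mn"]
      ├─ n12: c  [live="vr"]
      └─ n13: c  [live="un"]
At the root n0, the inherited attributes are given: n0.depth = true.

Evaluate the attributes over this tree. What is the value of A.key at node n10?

1. n0.depth = true  [given at root]
2. n1.live = "nz"  [terminal]
3. n4.live = "vu"  [terminal]
4. n5.tag = false  [terminal]
5. n3.mk = 22  [len(c.live) + 20]
6. n3.env = 11  [len(c.live) + 9]
7. n7.mk = 2  [terminal]
8. n8.tag = false  [terminal]
9. n9.tag = false  [terminal]
10. n6.mk = -7  [h.mk - 9]
11. n6.env = 2  [2]
12. n10.env = 17  [B₂.mk + 24]
13. n10.cnt = false  [B₁.env > 11]
14. n10.fin = -1  [B₂.env + B₁.mk - 25]
15. n11.depth = "mn"  [terminal]
16. n12.live = "vr"  [terminal]
17. n13.live = "un"  [terminal]
18. n10.key = 29  [A.env + 12]
19. n2.mk = 10  [B₁.mk - 12]
20. n2.env = 30  [B₂.env + 28]
21. n0.tag = 21  [B.env - 9]
22. n0.live = "wnz"  ["w" ++ c.live]
23. n0.lim = "qnz"  ["q" ++ c.live]

29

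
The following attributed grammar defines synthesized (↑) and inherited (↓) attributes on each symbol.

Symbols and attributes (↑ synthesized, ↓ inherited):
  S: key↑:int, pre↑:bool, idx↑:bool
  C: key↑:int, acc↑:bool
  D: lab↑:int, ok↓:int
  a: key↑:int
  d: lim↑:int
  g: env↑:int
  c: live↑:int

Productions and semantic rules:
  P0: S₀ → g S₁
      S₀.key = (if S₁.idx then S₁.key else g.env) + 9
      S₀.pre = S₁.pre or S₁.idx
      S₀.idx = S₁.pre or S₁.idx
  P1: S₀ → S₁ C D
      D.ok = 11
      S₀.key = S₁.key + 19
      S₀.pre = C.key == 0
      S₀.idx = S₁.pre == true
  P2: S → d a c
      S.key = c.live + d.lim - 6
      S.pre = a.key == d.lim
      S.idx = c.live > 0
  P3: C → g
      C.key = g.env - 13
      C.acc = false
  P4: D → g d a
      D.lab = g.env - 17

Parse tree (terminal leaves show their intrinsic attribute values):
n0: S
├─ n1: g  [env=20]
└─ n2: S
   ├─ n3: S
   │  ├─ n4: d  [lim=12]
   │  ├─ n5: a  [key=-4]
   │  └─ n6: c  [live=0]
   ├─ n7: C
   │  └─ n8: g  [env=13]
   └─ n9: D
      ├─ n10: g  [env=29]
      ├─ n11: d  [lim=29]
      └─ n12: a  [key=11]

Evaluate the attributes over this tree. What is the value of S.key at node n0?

29

1. n1.env = 20  [terminal]
2. n4.lim = 12  [terminal]
3. n5.key = -4  [terminal]
4. n6.live = 0  [terminal]
5. n3.key = 6  [c.live + d.lim - 6]
6. n3.pre = false  [a.key == d.lim]
7. n3.idx = false  [c.live > 0]
8. n8.env = 13  [terminal]
9. n7.key = 0  [g.env - 13]
10. n7.acc = false  [false]
11. n9.ok = 11  [11]
12. n10.env = 29  [terminal]
13. n11.lim = 29  [terminal]
14. n12.key = 11  [terminal]
15. n9.lab = 12  [g.env - 17]
16. n2.key = 25  [S₁.key + 19]
17. n2.pre = true  [C.key == 0]
18. n2.idx = false  [S₁.pre == true]
19. n0.key = 29  [(if S₁.idx then S₁.key else g.env) + 9]
20. n0.pre = true  [S₁.pre or S₁.idx]
21. n0.idx = true  [S₁.pre or S₁.idx]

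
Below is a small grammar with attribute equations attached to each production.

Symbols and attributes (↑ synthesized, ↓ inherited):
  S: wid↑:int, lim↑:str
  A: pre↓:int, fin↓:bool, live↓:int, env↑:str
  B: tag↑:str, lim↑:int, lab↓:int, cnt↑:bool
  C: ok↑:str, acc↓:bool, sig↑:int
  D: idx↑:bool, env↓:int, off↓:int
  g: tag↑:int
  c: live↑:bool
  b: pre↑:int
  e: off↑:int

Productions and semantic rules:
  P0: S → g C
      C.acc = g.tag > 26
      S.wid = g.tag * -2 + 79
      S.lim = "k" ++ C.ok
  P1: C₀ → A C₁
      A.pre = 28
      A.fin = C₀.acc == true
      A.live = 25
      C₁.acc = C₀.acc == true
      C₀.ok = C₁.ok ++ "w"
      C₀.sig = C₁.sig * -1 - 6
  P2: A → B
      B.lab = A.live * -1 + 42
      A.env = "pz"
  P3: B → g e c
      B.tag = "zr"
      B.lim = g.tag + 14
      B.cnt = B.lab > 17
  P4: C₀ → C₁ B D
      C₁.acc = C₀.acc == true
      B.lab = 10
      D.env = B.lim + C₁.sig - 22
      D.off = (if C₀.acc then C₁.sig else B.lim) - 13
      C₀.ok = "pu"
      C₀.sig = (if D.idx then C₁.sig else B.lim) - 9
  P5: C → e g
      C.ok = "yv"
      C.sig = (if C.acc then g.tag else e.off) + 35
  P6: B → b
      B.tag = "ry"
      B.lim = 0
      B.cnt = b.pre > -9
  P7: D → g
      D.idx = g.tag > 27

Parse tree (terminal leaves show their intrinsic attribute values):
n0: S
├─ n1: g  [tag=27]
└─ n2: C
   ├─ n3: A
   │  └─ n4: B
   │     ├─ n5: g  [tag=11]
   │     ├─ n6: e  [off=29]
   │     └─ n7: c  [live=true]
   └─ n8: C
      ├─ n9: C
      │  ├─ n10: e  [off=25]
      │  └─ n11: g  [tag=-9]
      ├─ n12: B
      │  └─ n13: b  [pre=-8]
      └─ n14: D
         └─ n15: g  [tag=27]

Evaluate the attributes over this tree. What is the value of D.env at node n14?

4

1. n1.tag = 27  [terminal]
2. n2.acc = true  [g.tag > 26]
3. n3.pre = 28  [28]
4. n3.fin = true  [C₀.acc == true]
5. n3.live = 25  [25]
6. n4.lab = 17  [A.live * -1 + 42]
7. n5.tag = 11  [terminal]
8. n6.off = 29  [terminal]
9. n7.live = true  [terminal]
10. n4.tag = "zr"  ["zr"]
11. n4.lim = 25  [g.tag + 14]
12. n4.cnt = false  [B.lab > 17]
13. n3.env = "pz"  ["pz"]
14. n8.acc = true  [C₀.acc == true]
15. n9.acc = true  [C₀.acc == true]
16. n10.off = 25  [terminal]
17. n11.tag = -9  [terminal]
18. n9.ok = "yv"  ["yv"]
19. n9.sig = 26  [(if C.acc then g.tag else e.off) + 35]
20. n12.lab = 10  [10]
21. n13.pre = -8  [terminal]
22. n12.tag = "ry"  ["ry"]
23. n12.lim = 0  [0]
24. n12.cnt = true  [b.pre > -9]
25. n14.env = 4  [B.lim + C₁.sig - 22]
26. n14.off = 13  [(if C₀.acc then C₁.sig else B.lim) - 13]
27. n15.tag = 27  [terminal]
28. n14.idx = false  [g.tag > 27]
29. n8.ok = "pu"  ["pu"]
30. n8.sig = -9  [(if D.idx then C₁.sig else B.lim) - 9]
31. n2.ok = "puw"  [C₁.ok ++ "w"]
32. n2.sig = 3  [C₁.sig * -1 - 6]
33. n0.wid = 25  [g.tag * -2 + 79]
34. n0.lim = "kpuw"  ["k" ++ C.ok]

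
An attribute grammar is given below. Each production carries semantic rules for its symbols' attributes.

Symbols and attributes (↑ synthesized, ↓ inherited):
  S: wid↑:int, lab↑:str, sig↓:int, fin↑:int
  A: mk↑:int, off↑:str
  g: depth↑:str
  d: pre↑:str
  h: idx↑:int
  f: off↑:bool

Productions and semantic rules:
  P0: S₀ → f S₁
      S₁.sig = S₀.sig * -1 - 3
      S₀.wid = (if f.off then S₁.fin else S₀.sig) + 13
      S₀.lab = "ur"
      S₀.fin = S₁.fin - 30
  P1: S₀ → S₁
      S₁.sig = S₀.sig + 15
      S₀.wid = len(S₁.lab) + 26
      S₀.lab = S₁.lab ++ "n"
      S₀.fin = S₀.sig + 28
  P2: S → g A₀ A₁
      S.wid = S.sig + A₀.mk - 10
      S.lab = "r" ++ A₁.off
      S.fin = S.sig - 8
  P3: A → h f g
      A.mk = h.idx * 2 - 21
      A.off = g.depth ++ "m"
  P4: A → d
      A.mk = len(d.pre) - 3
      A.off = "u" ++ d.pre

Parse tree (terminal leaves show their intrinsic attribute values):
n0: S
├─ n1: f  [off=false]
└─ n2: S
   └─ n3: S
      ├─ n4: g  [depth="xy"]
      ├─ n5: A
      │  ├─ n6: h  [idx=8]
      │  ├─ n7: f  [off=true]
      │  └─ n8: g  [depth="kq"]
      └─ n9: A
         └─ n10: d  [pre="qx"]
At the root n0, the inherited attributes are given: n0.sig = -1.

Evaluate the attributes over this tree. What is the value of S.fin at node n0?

-4

1. n0.sig = -1  [given at root]
2. n1.off = false  [terminal]
3. n2.sig = -2  [S₀.sig * -1 - 3]
4. n3.sig = 13  [S₀.sig + 15]
5. n4.depth = "xy"  [terminal]
6. n6.idx = 8  [terminal]
7. n7.off = true  [terminal]
8. n8.depth = "kq"  [terminal]
9. n5.mk = -5  [h.idx * 2 - 21]
10. n5.off = "kqm"  [g.depth ++ "m"]
11. n10.pre = "qx"  [terminal]
12. n9.mk = -1  [len(d.pre) - 3]
13. n9.off = "uqx"  ["u" ++ d.pre]
14. n3.wid = -2  [S.sig + A₀.mk - 10]
15. n3.lab = "ruqx"  ["r" ++ A₁.off]
16. n3.fin = 5  [S.sig - 8]
17. n2.wid = 30  [len(S₁.lab) + 26]
18. n2.lab = "ruqxn"  [S₁.lab ++ "n"]
19. n2.fin = 26  [S₀.sig + 28]
20. n0.wid = 12  [(if f.off then S₁.fin else S₀.sig) + 13]
21. n0.lab = "ur"  ["ur"]
22. n0.fin = -4  [S₁.fin - 30]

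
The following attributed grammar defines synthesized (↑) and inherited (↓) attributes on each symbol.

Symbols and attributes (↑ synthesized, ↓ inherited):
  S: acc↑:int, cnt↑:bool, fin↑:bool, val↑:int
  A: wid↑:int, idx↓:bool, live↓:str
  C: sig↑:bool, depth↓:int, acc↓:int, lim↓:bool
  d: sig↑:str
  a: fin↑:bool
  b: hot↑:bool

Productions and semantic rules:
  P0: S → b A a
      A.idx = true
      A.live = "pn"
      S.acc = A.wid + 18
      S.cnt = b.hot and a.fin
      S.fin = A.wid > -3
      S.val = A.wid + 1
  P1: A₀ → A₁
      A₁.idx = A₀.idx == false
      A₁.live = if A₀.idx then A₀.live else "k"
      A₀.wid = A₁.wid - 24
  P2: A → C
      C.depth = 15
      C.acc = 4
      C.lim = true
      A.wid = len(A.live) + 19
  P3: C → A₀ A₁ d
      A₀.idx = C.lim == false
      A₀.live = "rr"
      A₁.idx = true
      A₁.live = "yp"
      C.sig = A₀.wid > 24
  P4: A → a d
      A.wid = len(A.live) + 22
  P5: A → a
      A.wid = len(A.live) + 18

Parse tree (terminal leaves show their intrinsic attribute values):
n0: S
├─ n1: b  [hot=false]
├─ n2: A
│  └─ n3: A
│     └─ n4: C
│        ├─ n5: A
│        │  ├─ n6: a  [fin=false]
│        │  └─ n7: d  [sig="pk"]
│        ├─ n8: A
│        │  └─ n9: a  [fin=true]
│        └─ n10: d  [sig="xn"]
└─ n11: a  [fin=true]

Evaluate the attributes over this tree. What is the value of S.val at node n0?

1. n1.hot = false  [terminal]
2. n2.idx = true  [true]
3. n2.live = "pn"  ["pn"]
4. n3.idx = false  [A₀.idx == false]
5. n3.live = "pn"  [if A₀.idx then A₀.live else "k"]
6. n4.depth = 15  [15]
7. n4.acc = 4  [4]
8. n4.lim = true  [true]
9. n5.idx = false  [C.lim == false]
10. n5.live = "rr"  ["rr"]
11. n6.fin = false  [terminal]
12. n7.sig = "pk"  [terminal]
13. n5.wid = 24  [len(A.live) + 22]
14. n8.idx = true  [true]
15. n8.live = "yp"  ["yp"]
16. n9.fin = true  [terminal]
17. n8.wid = 20  [len(A.live) + 18]
18. n10.sig = "xn"  [terminal]
19. n4.sig = false  [A₀.wid > 24]
20. n3.wid = 21  [len(A.live) + 19]
21. n2.wid = -3  [A₁.wid - 24]
22. n11.fin = true  [terminal]
23. n0.acc = 15  [A.wid + 18]
24. n0.cnt = false  [b.hot and a.fin]
25. n0.fin = false  [A.wid > -3]
26. n0.val = -2  [A.wid + 1]

-2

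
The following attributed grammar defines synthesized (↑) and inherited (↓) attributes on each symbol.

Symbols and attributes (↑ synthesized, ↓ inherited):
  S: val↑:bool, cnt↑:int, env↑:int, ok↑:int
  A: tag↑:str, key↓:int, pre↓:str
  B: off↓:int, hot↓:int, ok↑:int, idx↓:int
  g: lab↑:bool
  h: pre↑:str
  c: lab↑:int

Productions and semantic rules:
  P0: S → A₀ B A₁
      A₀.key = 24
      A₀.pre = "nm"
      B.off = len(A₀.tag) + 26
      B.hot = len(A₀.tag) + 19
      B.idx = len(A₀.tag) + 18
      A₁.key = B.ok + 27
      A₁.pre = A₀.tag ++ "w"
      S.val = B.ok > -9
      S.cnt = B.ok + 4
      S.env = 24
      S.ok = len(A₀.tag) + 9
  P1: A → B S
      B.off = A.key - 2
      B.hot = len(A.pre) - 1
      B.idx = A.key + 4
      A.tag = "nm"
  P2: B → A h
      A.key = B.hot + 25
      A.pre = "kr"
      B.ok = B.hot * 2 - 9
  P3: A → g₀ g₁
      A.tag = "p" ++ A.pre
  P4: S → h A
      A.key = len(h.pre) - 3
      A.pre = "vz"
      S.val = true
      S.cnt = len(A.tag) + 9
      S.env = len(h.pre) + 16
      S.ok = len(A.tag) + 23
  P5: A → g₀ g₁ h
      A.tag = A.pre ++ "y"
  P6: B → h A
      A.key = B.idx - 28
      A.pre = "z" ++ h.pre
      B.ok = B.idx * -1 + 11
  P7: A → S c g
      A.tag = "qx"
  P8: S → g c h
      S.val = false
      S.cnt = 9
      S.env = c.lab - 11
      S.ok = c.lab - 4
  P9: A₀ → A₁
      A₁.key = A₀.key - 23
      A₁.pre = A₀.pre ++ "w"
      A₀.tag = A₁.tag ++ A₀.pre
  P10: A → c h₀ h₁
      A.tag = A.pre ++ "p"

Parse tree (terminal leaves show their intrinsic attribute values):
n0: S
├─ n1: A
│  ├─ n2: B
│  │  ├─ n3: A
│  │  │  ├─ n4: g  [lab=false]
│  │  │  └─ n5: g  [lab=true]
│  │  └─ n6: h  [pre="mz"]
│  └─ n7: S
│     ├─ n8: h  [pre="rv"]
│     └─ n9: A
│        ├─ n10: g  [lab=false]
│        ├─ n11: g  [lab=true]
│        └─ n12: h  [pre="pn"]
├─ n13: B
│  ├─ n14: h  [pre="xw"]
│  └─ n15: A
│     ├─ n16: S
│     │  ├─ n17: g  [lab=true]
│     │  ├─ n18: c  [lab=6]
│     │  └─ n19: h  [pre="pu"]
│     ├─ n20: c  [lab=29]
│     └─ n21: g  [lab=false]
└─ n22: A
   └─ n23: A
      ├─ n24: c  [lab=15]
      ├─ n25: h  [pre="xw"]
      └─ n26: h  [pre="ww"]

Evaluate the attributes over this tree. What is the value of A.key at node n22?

18

1. n1.key = 24  [24]
2. n1.pre = "nm"  ["nm"]
3. n2.off = 22  [A.key - 2]
4. n2.hot = 1  [len(A.pre) - 1]
5. n2.idx = 28  [A.key + 4]
6. n3.key = 26  [B.hot + 25]
7. n3.pre = "kr"  ["kr"]
8. n4.lab = false  [terminal]
9. n5.lab = true  [terminal]
10. n3.tag = "pkr"  ["p" ++ A.pre]
11. n6.pre = "mz"  [terminal]
12. n2.ok = -7  [B.hot * 2 - 9]
13. n8.pre = "rv"  [terminal]
14. n9.key = -1  [len(h.pre) - 3]
15. n9.pre = "vz"  ["vz"]
16. n10.lab = false  [terminal]
17. n11.lab = true  [terminal]
18. n12.pre = "pn"  [terminal]
19. n9.tag = "vzy"  [A.pre ++ "y"]
20. n7.val = true  [true]
21. n7.cnt = 12  [len(A.tag) + 9]
22. n7.env = 18  [len(h.pre) + 16]
23. n7.ok = 26  [len(A.tag) + 23]
24. n1.tag = "nm"  ["nm"]
25. n13.off = 28  [len(A₀.tag) + 26]
26. n13.hot = 21  [len(A₀.tag) + 19]
27. n13.idx = 20  [len(A₀.tag) + 18]
28. n14.pre = "xw"  [terminal]
29. n15.key = -8  [B.idx - 28]
30. n15.pre = "zxw"  ["z" ++ h.pre]
31. n17.lab = true  [terminal]
32. n18.lab = 6  [terminal]
33. n19.pre = "pu"  [terminal]
34. n16.val = false  [false]
35. n16.cnt = 9  [9]
36. n16.env = -5  [c.lab - 11]
37. n16.ok = 2  [c.lab - 4]
38. n20.lab = 29  [terminal]
39. n21.lab = false  [terminal]
40. n15.tag = "qx"  ["qx"]
41. n13.ok = -9  [B.idx * -1 + 11]
42. n22.key = 18  [B.ok + 27]
43. n22.pre = "nmw"  [A₀.tag ++ "w"]
44. n23.key = -5  [A₀.key - 23]
45. n23.pre = "nmww"  [A₀.pre ++ "w"]
46. n24.lab = 15  [terminal]
47. n25.pre = "xw"  [terminal]
48. n26.pre = "ww"  [terminal]
49. n23.tag = "nmwwp"  [A.pre ++ "p"]
50. n22.tag = "nmwwpnmw"  [A₁.tag ++ A₀.pre]
51. n0.val = false  [B.ok > -9]
52. n0.cnt = -5  [B.ok + 4]
53. n0.env = 24  [24]
54. n0.ok = 11  [len(A₀.tag) + 9]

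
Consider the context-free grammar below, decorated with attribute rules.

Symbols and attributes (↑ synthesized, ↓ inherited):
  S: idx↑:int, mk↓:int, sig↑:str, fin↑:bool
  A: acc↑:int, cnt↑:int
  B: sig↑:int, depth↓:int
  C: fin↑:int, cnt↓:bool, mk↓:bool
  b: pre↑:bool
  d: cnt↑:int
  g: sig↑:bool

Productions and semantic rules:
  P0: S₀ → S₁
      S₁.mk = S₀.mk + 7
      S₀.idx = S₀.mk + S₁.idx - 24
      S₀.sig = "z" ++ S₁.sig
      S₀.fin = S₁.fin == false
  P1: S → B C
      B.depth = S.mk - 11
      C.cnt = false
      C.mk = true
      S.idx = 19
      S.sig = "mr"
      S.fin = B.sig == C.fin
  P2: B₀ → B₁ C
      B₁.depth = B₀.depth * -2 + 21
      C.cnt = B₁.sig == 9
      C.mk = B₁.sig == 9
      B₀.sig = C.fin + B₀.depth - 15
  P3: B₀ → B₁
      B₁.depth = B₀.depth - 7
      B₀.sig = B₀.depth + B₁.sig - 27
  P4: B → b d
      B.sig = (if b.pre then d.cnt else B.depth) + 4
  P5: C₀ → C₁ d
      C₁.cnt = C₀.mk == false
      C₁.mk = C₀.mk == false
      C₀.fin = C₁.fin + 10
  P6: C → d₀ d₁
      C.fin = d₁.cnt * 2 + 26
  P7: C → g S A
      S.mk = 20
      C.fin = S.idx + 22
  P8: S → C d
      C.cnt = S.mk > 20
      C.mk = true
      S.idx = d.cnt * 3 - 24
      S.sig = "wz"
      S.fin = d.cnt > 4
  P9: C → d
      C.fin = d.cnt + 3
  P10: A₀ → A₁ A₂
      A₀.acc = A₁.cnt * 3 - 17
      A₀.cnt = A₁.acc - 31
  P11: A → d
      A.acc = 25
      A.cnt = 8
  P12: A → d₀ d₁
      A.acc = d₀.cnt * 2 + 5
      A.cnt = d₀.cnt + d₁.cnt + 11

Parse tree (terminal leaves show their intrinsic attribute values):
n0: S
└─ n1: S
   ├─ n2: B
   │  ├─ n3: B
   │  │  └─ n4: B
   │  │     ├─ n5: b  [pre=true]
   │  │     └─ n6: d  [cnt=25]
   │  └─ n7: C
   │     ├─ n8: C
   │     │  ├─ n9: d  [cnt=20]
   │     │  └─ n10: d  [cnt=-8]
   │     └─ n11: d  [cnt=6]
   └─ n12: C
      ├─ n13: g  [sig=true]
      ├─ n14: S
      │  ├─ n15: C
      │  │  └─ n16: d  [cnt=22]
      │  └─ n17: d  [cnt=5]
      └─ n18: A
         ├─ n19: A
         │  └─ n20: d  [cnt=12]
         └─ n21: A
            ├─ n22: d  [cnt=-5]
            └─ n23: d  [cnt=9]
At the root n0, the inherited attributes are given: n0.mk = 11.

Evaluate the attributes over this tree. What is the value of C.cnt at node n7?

true

1. n0.mk = 11  [given at root]
2. n1.mk = 18  [S₀.mk + 7]
3. n2.depth = 7  [S.mk - 11]
4. n3.depth = 7  [B₀.depth * -2 + 21]
5. n4.depth = 0  [B₀.depth - 7]
6. n5.pre = true  [terminal]
7. n6.cnt = 25  [terminal]
8. n4.sig = 29  [(if b.pre then d.cnt else B.depth) + 4]
9. n3.sig = 9  [B₀.depth + B₁.sig - 27]
10. n7.cnt = true  [B₁.sig == 9]
11. n7.mk = true  [B₁.sig == 9]
12. n8.cnt = false  [C₀.mk == false]
13. n8.mk = false  [C₀.mk == false]
14. n9.cnt = 20  [terminal]
15. n10.cnt = -8  [terminal]
16. n8.fin = 10  [d₁.cnt * 2 + 26]
17. n11.cnt = 6  [terminal]
18. n7.fin = 20  [C₁.fin + 10]
19. n2.sig = 12  [C.fin + B₀.depth - 15]
20. n12.cnt = false  [false]
21. n12.mk = true  [true]
22. n13.sig = true  [terminal]
23. n14.mk = 20  [20]
24. n15.cnt = false  [S.mk > 20]
25. n15.mk = true  [true]
26. n16.cnt = 22  [terminal]
27. n15.fin = 25  [d.cnt + 3]
28. n17.cnt = 5  [terminal]
29. n14.idx = -9  [d.cnt * 3 - 24]
30. n14.sig = "wz"  ["wz"]
31. n14.fin = true  [d.cnt > 4]
32. n20.cnt = 12  [terminal]
33. n19.acc = 25  [25]
34. n19.cnt = 8  [8]
35. n22.cnt = -5  [terminal]
36. n23.cnt = 9  [terminal]
37. n21.acc = -5  [d₀.cnt * 2 + 5]
38. n21.cnt = 15  [d₀.cnt + d₁.cnt + 11]
39. n18.acc = 7  [A₁.cnt * 3 - 17]
40. n18.cnt = -6  [A₁.acc - 31]
41. n12.fin = 13  [S.idx + 22]
42. n1.idx = 19  [19]
43. n1.sig = "mr"  ["mr"]
44. n1.fin = false  [B.sig == C.fin]
45. n0.idx = 6  [S₀.mk + S₁.idx - 24]
46. n0.sig = "zmr"  ["z" ++ S₁.sig]
47. n0.fin = true  [S₁.fin == false]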